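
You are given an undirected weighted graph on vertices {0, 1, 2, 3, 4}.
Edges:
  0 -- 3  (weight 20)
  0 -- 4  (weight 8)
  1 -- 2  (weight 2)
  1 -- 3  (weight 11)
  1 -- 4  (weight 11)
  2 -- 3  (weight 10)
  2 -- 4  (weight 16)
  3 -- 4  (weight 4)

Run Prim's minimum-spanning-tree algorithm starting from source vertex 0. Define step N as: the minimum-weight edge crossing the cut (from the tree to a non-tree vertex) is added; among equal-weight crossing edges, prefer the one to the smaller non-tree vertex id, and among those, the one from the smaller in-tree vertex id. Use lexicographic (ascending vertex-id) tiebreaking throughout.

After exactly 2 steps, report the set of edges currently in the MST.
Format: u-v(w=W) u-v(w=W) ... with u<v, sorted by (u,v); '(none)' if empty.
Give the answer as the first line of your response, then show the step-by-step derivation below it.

0-4(w=8) 3-4(w=4)

step 1: add edge 0-4 (w=8); MST = {0-4(w=8)}
step 2: add edge 3-4 (w=4); MST = {0-4(w=8) 3-4(w=4)}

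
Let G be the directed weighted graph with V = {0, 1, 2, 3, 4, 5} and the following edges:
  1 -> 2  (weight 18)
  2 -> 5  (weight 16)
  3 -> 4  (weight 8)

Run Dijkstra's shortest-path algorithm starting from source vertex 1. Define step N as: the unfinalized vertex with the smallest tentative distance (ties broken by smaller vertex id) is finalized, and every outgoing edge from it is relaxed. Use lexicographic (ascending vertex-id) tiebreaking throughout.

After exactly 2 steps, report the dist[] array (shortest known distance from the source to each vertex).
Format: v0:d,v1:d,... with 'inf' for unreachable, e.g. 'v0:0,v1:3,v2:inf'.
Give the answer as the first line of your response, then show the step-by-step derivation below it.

v0:inf,v1:0,v2:18,v3:inf,v4:inf,v5:34

step 1: dist = v0:inf,v1:0,v2:18,v3:inf,v4:inf,v5:inf
step 2: dist = v0:inf,v1:0,v2:18,v3:inf,v4:inf,v5:34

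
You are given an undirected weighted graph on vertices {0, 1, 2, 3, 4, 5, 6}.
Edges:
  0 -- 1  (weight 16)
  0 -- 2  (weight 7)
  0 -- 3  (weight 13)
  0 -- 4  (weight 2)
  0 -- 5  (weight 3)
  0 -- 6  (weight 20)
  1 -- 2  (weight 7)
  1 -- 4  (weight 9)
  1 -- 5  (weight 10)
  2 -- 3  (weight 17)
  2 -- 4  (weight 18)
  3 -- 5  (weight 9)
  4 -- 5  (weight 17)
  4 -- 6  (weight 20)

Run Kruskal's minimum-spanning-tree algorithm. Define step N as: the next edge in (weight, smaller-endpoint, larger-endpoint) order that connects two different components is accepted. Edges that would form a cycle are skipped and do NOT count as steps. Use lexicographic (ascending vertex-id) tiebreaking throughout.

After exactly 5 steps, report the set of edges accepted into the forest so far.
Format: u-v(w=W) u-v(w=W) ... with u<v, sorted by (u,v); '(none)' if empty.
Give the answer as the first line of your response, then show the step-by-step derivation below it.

0-2(w=7) 0-4(w=2) 0-5(w=3) 1-2(w=7) 3-5(w=9)

step 1: add edge 0-4 (w=2); MST = {0-4(w=2)}
step 2: add edge 0-5 (w=3); MST = {0-4(w=2) 0-5(w=3)}
step 3: add edge 0-2 (w=7); MST = {0-2(w=7) 0-4(w=2) 0-5(w=3)}
step 4: add edge 1-2 (w=7); MST = {0-2(w=7) 0-4(w=2) 0-5(w=3) 1-2(w=7)}
step 5: add edge 3-5 (w=9); MST = {0-2(w=7) 0-4(w=2) 0-5(w=3) 1-2(w=7) 3-5(w=9)}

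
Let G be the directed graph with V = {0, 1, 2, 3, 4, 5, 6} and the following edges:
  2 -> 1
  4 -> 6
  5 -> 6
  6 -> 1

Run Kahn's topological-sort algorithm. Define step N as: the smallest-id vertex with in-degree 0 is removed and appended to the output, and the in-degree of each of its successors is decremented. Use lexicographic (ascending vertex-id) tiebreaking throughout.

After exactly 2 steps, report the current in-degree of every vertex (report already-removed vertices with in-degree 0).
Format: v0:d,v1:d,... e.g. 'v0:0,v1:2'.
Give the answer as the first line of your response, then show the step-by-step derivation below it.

v0:0,v1:1,v2:0,v3:0,v4:0,v5:0,v6:2

step 1: output 0; order=[0]; indeg=(0,2,0,0,0,0,2)
step 2: output 2; order=[0,2]; indeg=(0,1,0,0,0,0,2)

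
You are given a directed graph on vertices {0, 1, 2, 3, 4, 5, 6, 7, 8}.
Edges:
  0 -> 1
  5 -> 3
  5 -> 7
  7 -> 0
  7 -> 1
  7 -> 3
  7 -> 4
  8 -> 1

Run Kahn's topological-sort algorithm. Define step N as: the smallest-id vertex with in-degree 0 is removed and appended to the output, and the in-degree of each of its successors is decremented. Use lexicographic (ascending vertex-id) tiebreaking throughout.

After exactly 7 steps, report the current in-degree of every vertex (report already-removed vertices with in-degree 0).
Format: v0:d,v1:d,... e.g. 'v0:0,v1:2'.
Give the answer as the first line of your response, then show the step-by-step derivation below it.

v0:0,v1:1,v2:0,v3:0,v4:0,v5:0,v6:0,v7:0,v8:0

step 1: output 2; order=[2]; indeg=(1,3,0,2,1,0,0,1,0)
step 2: output 5; order=[2,5]; indeg=(1,3,0,1,1,0,0,0,0)
step 3: output 6; order=[2,5,6]; indeg=(1,3,0,1,1,0,0,0,0)
step 4: output 7; order=[2,5,6,7]; indeg=(0,2,0,0,0,0,0,0,0)
step 5: output 0; order=[2,5,6,7,0]; indeg=(0,1,0,0,0,0,0,0,0)
step 6: output 3; order=[2,5,6,7,0,3]; indeg=(0,1,0,0,0,0,0,0,0)
step 7: output 4; order=[2,5,6,7,0,3,4]; indeg=(0,1,0,0,0,0,0,0,0)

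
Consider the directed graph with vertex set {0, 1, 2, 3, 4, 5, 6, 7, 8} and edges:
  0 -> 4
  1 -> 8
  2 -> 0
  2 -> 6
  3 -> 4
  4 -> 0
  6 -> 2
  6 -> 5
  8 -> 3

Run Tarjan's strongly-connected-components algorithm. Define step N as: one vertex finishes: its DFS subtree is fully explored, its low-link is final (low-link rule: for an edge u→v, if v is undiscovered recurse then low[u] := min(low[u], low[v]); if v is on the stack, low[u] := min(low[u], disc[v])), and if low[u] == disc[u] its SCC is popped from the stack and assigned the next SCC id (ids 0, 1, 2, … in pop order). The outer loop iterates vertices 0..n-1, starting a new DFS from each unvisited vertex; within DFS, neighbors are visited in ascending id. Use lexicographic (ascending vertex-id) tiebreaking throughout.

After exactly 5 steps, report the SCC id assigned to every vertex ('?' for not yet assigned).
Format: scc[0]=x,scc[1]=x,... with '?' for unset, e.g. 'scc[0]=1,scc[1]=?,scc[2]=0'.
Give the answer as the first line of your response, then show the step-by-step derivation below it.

scc[0]=0,scc[1]=3,scc[2]=?,scc[3]=1,scc[4]=0,scc[5]=?,scc[6]=?,scc[7]=?,scc[8]=2

step 1: low=(low[0]=0,low[1]=?,low[2]=?,low[3]=?,low[4]=0,low[5]=?,low[6]=?,low[7]=?,low[8]=?); scc=(scc[0]=?,scc[1]=?,scc[2]=?,scc[3]=?,scc[4]=?,scc[5]=?,scc[6]=?,scc[7]=?,scc[8]=?)
step 2: low=(low[0]=0,low[1]=?,low[2]=?,low[3]=?,low[4]=0,low[5]=?,low[6]=?,low[7]=?,low[8]=?); scc=(scc[0]=0,scc[1]=?,scc[2]=?,scc[3]=?,scc[4]=0,scc[5]=?,scc[6]=?,scc[7]=?,scc[8]=?)
step 3: low=(low[0]=0,low[1]=2,low[2]=?,low[3]=4,low[4]=0,low[5]=?,low[6]=?,low[7]=?,low[8]=3); scc=(scc[0]=0,scc[1]=?,scc[2]=?,scc[3]=1,scc[4]=0,scc[5]=?,scc[6]=?,scc[7]=?,scc[8]=?)
step 4: low=(low[0]=0,low[1]=2,low[2]=?,low[3]=4,low[4]=0,low[5]=?,low[6]=?,low[7]=?,low[8]=3); scc=(scc[0]=0,scc[1]=?,scc[2]=?,scc[3]=1,scc[4]=0,scc[5]=?,scc[6]=?,scc[7]=?,scc[8]=2)
step 5: low=(low[0]=0,low[1]=2,low[2]=?,low[3]=4,low[4]=0,low[5]=?,low[6]=?,low[7]=?,low[8]=3); scc=(scc[0]=0,scc[1]=3,scc[2]=?,scc[3]=1,scc[4]=0,scc[5]=?,scc[6]=?,scc[7]=?,scc[8]=2)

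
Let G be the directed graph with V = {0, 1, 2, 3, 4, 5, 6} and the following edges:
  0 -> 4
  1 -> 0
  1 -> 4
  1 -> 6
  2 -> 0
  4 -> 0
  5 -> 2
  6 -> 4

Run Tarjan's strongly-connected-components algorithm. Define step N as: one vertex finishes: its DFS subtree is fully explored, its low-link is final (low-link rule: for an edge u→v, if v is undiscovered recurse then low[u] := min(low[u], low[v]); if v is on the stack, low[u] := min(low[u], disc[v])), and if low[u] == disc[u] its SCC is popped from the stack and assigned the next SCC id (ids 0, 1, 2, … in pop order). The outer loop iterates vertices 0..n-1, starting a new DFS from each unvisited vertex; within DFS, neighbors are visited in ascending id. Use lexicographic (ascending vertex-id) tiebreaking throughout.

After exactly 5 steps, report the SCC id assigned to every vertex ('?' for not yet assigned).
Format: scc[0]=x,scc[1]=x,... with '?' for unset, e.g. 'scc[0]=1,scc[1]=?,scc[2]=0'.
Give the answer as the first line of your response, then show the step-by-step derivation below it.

scc[0]=0,scc[1]=2,scc[2]=3,scc[3]=?,scc[4]=0,scc[5]=?,scc[6]=1

step 1: low=(low[0]=0,low[1]=?,low[2]=?,low[3]=?,low[4]=0,low[5]=?,low[6]=?); scc=(scc[0]=?,scc[1]=?,scc[2]=?,scc[3]=?,scc[4]=?,scc[5]=?,scc[6]=?)
step 2: low=(low[0]=0,low[1]=?,low[2]=?,low[3]=?,low[4]=0,low[5]=?,low[6]=?); scc=(scc[0]=0,scc[1]=?,scc[2]=?,scc[3]=?,scc[4]=0,scc[5]=?,scc[6]=?)
step 3: low=(low[0]=0,low[1]=2,low[2]=?,low[3]=?,low[4]=0,low[5]=?,low[6]=3); scc=(scc[0]=0,scc[1]=?,scc[2]=?,scc[3]=?,scc[4]=0,scc[5]=?,scc[6]=1)
step 4: low=(low[0]=0,low[1]=2,low[2]=?,low[3]=?,low[4]=0,low[5]=?,low[6]=3); scc=(scc[0]=0,scc[1]=2,scc[2]=?,scc[3]=?,scc[4]=0,scc[5]=?,scc[6]=1)
step 5: low=(low[0]=0,low[1]=2,low[2]=4,low[3]=?,low[4]=0,low[5]=?,low[6]=3); scc=(scc[0]=0,scc[1]=2,scc[2]=3,scc[3]=?,scc[4]=0,scc[5]=?,scc[6]=1)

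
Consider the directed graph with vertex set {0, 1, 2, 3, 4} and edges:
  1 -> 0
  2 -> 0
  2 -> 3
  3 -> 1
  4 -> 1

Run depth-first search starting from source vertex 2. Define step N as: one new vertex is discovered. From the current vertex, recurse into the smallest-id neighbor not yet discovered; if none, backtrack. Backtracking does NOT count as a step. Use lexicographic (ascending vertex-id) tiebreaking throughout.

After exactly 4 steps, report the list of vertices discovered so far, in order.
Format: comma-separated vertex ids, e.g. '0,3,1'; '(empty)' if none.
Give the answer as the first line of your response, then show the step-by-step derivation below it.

2,0,3,1

step 1: discover 2; path=2; order=2
step 2: discover 0; path=2>0; order=2,0
step 3: discover 3; path=2>3; order=2,0,3
step 4: discover 1; path=2>3>1; order=2,0,3,1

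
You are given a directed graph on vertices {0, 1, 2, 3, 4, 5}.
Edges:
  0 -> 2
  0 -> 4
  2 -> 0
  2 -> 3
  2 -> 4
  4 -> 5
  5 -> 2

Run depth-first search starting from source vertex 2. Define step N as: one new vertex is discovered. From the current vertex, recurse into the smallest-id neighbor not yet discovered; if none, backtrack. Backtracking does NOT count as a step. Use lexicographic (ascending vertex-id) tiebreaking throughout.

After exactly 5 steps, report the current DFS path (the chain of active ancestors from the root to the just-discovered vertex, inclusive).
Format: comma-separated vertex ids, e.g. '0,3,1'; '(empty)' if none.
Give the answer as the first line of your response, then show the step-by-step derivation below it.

2,3

step 1: discover 2; path=2; order=2
step 2: discover 0; path=2>0; order=2,0
step 3: discover 4; path=2>0>4; order=2,0,4
step 4: discover 5; path=2>0>4>5; order=2,0,4,5
step 5: discover 3; path=2>3; order=2,0,4,5,3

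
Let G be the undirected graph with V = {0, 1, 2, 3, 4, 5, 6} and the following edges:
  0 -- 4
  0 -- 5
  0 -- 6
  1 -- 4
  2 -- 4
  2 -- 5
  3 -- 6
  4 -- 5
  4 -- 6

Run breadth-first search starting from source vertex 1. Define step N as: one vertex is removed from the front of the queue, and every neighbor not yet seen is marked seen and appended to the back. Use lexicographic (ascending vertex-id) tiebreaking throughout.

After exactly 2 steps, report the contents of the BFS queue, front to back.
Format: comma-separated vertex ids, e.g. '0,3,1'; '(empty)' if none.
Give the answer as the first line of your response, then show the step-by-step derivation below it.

0,2,5,6

step 1: dequeue 1; queue=[4]; order=1
step 2: dequeue 4; queue=[0,2,5,6]; order=1,4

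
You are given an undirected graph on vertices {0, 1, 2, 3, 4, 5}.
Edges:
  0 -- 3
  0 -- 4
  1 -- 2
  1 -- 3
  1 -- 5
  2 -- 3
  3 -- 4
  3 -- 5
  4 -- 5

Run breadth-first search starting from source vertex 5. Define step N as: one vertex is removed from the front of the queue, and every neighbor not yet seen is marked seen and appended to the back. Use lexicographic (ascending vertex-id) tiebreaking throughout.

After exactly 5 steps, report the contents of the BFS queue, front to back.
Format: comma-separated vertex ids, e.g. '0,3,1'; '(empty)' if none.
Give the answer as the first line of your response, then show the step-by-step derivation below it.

0

step 1: dequeue 5; queue=[1,3,4]; order=5
step 2: dequeue 1; queue=[3,4,2]; order=5,1
step 3: dequeue 3; queue=[4,2,0]; order=5,1,3
step 4: dequeue 4; queue=[2,0]; order=5,1,3,4
step 5: dequeue 2; queue=[0]; order=5,1,3,4,2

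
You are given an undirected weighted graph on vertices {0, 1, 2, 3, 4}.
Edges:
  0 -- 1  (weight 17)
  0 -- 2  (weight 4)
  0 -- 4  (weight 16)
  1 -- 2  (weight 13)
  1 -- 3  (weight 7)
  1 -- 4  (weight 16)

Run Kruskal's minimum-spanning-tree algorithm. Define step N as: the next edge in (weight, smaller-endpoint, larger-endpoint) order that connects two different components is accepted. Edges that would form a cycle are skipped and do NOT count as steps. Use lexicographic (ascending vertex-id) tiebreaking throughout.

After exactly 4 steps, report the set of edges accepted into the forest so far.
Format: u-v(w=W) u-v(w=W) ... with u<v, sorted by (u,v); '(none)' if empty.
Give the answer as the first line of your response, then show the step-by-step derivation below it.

0-2(w=4) 0-4(w=16) 1-2(w=13) 1-3(w=7)

step 1: add edge 0-2 (w=4); MST = {0-2(w=4)}
step 2: add edge 1-3 (w=7); MST = {0-2(w=4) 1-3(w=7)}
step 3: add edge 1-2 (w=13); MST = {0-2(w=4) 1-2(w=13) 1-3(w=7)}
step 4: add edge 0-4 (w=16); MST = {0-2(w=4) 0-4(w=16) 1-2(w=13) 1-3(w=7)}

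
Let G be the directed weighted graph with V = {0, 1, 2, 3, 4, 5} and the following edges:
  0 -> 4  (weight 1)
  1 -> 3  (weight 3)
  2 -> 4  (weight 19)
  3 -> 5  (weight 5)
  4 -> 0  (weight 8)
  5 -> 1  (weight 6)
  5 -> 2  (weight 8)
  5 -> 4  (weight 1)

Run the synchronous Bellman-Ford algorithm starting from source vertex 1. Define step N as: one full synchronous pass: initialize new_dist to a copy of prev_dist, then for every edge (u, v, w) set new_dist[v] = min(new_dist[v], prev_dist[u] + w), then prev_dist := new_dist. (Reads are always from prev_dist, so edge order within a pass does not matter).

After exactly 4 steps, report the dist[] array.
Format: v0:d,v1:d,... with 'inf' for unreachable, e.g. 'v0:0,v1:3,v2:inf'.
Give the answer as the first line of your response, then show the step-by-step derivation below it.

v0:17,v1:0,v2:16,v3:3,v4:9,v5:8

step 1: dist = v0:inf,v1:0,v2:inf,v3:3,v4:inf,v5:inf
step 2: dist = v0:inf,v1:0,v2:inf,v3:3,v4:inf,v5:8
step 3: dist = v0:inf,v1:0,v2:16,v3:3,v4:9,v5:8
step 4: dist = v0:17,v1:0,v2:16,v3:3,v4:9,v5:8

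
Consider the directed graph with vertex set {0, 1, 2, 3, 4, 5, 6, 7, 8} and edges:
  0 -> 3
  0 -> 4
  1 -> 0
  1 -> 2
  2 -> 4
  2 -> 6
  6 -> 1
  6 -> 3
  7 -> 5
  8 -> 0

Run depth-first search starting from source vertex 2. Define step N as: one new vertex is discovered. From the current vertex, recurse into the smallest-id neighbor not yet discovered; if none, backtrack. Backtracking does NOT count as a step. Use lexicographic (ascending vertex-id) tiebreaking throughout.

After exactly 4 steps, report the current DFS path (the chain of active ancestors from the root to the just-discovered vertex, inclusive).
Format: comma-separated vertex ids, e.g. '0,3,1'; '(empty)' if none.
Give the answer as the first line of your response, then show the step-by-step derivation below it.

2,6,1

step 1: discover 2; path=2; order=2
step 2: discover 4; path=2>4; order=2,4
step 3: discover 6; path=2>6; order=2,4,6
step 4: discover 1; path=2>6>1; order=2,4,6,1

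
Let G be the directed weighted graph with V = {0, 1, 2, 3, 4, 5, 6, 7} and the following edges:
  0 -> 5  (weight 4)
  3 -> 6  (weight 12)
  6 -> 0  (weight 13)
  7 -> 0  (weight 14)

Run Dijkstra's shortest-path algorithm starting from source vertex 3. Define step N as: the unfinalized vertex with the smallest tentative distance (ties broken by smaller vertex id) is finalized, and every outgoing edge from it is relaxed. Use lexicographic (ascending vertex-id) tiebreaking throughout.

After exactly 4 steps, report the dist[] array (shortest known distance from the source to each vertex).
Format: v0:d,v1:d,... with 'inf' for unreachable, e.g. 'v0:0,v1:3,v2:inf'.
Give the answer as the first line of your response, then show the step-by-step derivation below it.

v0:25,v1:inf,v2:inf,v3:0,v4:inf,v5:29,v6:12,v7:inf

step 1: dist = v0:inf,v1:inf,v2:inf,v3:0,v4:inf,v5:inf,v6:12,v7:inf
step 2: dist = v0:25,v1:inf,v2:inf,v3:0,v4:inf,v5:inf,v6:12,v7:inf
step 3: dist = v0:25,v1:inf,v2:inf,v3:0,v4:inf,v5:29,v6:12,v7:inf
step 4: dist = v0:25,v1:inf,v2:inf,v3:0,v4:inf,v5:29,v6:12,v7:inf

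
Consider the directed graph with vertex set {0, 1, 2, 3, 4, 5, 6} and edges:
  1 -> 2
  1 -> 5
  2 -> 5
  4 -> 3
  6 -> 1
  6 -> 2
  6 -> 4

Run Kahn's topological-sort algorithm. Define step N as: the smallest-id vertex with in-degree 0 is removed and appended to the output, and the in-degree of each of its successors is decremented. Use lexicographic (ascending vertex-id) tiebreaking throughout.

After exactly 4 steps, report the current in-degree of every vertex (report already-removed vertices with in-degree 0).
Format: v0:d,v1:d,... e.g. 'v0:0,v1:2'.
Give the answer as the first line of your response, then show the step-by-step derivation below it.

v0:0,v1:0,v2:0,v3:1,v4:0,v5:0,v6:0

step 1: output 0; order=[0]; indeg=(0,1,2,1,1,2,0)
step 2: output 6; order=[0,6]; indeg=(0,0,1,1,0,2,0)
step 3: output 1; order=[0,6,1]; indeg=(0,0,0,1,0,1,0)
step 4: output 2; order=[0,6,1,2]; indeg=(0,0,0,1,0,0,0)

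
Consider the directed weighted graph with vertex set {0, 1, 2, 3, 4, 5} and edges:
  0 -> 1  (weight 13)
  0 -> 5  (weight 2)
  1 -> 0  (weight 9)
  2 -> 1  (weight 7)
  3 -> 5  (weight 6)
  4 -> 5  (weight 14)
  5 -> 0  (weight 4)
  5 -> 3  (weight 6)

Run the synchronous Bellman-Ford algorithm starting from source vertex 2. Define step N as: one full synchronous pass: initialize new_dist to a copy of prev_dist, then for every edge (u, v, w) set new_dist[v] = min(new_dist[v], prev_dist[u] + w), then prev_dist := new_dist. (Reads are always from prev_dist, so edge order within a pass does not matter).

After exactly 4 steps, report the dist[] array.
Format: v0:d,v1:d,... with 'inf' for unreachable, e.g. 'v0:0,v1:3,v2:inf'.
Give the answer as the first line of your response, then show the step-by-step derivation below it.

v0:16,v1:7,v2:0,v3:24,v4:inf,v5:18

step 1: dist = v0:inf,v1:7,v2:0,v3:inf,v4:inf,v5:inf
step 2: dist = v0:16,v1:7,v2:0,v3:inf,v4:inf,v5:inf
step 3: dist = v0:16,v1:7,v2:0,v3:inf,v4:inf,v5:18
step 4: dist = v0:16,v1:7,v2:0,v3:24,v4:inf,v5:18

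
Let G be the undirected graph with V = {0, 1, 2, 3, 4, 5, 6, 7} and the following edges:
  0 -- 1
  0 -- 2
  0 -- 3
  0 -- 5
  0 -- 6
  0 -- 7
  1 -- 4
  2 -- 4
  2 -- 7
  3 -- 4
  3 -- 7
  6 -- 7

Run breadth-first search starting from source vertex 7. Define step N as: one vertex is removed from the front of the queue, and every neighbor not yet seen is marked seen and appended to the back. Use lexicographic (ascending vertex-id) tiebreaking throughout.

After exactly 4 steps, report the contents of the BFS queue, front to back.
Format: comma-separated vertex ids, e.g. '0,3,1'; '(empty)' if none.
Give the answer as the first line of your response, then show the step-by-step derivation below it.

6,1,5,4

step 1: dequeue 7; queue=[0,2,3,6]; order=7
step 2: dequeue 0; queue=[2,3,6,1,5]; order=7,0
step 3: dequeue 2; queue=[3,6,1,5,4]; order=7,0,2
step 4: dequeue 3; queue=[6,1,5,4]; order=7,0,2,3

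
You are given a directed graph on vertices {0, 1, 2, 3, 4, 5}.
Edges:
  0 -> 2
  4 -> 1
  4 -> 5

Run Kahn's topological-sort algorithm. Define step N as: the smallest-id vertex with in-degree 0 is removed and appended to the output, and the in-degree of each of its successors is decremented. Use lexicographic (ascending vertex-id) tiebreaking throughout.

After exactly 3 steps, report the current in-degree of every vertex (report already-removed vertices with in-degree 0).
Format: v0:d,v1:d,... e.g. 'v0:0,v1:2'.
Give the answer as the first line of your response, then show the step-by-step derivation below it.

v0:0,v1:1,v2:0,v3:0,v4:0,v5:1

step 1: output 0; order=[0]; indeg=(0,1,0,0,0,1)
step 2: output 2; order=[0,2]; indeg=(0,1,0,0,0,1)
step 3: output 3; order=[0,2,3]; indeg=(0,1,0,0,0,1)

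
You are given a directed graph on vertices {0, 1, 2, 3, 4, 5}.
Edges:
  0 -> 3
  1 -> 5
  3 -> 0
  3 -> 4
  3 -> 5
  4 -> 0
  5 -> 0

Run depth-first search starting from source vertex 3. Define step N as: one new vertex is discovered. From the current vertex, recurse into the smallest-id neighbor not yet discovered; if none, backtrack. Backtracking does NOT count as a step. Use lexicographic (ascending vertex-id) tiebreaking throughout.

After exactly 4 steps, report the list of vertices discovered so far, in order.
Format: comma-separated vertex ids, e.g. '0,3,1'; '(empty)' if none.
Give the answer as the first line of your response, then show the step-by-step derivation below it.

3,0,4,5

step 1: discover 3; path=3; order=3
step 2: discover 0; path=3>0; order=3,0
step 3: discover 4; path=3>4; order=3,0,4
step 4: discover 5; path=3>5; order=3,0,4,5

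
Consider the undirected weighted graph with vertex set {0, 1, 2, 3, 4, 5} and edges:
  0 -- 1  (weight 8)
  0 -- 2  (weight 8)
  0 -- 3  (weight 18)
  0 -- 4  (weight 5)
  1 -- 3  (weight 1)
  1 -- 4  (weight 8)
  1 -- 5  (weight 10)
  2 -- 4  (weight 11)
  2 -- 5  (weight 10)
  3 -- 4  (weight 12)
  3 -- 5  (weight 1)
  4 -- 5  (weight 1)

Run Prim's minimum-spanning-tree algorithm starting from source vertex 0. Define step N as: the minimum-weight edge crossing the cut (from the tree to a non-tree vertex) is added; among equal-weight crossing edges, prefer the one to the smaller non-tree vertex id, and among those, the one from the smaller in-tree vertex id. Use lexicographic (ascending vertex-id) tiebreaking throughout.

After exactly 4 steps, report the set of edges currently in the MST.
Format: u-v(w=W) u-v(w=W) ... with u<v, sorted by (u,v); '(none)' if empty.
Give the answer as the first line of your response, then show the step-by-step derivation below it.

0-4(w=5) 1-3(w=1) 3-5(w=1) 4-5(w=1)

step 1: add edge 0-4 (w=5); MST = {0-4(w=5)}
step 2: add edge 4-5 (w=1); MST = {0-4(w=5) 4-5(w=1)}
step 3: add edge 3-5 (w=1); MST = {0-4(w=5) 3-5(w=1) 4-5(w=1)}
step 4: add edge 1-3 (w=1); MST = {0-4(w=5) 1-3(w=1) 3-5(w=1) 4-5(w=1)}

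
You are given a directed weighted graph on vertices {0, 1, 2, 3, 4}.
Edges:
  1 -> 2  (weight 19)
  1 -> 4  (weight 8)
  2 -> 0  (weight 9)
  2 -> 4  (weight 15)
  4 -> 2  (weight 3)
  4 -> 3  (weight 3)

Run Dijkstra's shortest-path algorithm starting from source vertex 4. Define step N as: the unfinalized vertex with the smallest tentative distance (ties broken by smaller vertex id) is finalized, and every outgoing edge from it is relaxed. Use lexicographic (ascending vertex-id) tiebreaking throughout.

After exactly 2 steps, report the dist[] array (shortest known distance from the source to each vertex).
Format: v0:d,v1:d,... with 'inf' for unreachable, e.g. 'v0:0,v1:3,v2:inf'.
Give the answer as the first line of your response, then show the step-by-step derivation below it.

v0:12,v1:inf,v2:3,v3:3,v4:0

step 1: dist = v0:inf,v1:inf,v2:3,v3:3,v4:0
step 2: dist = v0:12,v1:inf,v2:3,v3:3,v4:0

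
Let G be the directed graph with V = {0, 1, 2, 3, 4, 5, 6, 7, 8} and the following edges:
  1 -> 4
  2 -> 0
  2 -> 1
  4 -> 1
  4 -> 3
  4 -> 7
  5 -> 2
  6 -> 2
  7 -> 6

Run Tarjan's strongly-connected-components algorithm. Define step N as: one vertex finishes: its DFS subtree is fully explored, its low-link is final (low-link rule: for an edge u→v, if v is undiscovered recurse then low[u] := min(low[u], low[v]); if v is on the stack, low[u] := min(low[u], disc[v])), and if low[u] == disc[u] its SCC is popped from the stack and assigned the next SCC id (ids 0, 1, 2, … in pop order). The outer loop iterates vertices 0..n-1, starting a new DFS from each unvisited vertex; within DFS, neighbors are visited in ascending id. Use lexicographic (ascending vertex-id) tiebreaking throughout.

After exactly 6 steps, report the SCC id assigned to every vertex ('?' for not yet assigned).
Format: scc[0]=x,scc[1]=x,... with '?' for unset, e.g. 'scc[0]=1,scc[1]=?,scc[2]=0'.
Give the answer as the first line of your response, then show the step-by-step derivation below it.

scc[0]=0,scc[1]=?,scc[2]=?,scc[3]=1,scc[4]=?,scc[5]=?,scc[6]=?,scc[7]=?,scc[8]=?

step 1: low=(low[0]=0,low[1]=?,low[2]=?,low[3]=?,low[4]=?,low[5]=?,low[6]=?,low[7]=?,low[8]=?); scc=(scc[0]=0,scc[1]=?,scc[2]=?,scc[3]=?,scc[4]=?,scc[5]=?,scc[6]=?,scc[7]=?,scc[8]=?)
step 2: low=(low[0]=0,low[1]=1,low[2]=?,low[3]=3,low[4]=1,low[5]=?,low[6]=?,low[7]=?,low[8]=?); scc=(scc[0]=0,scc[1]=?,scc[2]=?,scc[3]=1,scc[4]=?,scc[5]=?,scc[6]=?,scc[7]=?,scc[8]=?)
step 3: low=(low[0]=0,low[1]=1,low[2]=1,low[3]=3,low[4]=1,low[5]=?,low[6]=5,low[7]=4,low[8]=?); scc=(scc[0]=0,scc[1]=?,scc[2]=?,scc[3]=1,scc[4]=?,scc[5]=?,scc[6]=?,scc[7]=?,scc[8]=?)
step 4: low=(low[0]=0,low[1]=1,low[2]=1,low[3]=3,low[4]=1,low[5]=?,low[6]=1,low[7]=4,low[8]=?); scc=(scc[0]=0,scc[1]=?,scc[2]=?,scc[3]=1,scc[4]=?,scc[5]=?,scc[6]=?,scc[7]=?,scc[8]=?)
step 5: low=(low[0]=0,low[1]=1,low[2]=1,low[3]=3,low[4]=1,low[5]=?,low[6]=1,low[7]=1,low[8]=?); scc=(scc[0]=0,scc[1]=?,scc[2]=?,scc[3]=1,scc[4]=?,scc[5]=?,scc[6]=?,scc[7]=?,scc[8]=?)
step 6: low=(low[0]=0,low[1]=1,low[2]=1,low[3]=3,low[4]=1,low[5]=?,low[6]=1,low[7]=1,low[8]=?); scc=(scc[0]=0,scc[1]=?,scc[2]=?,scc[3]=1,scc[4]=?,scc[5]=?,scc[6]=?,scc[7]=?,scc[8]=?)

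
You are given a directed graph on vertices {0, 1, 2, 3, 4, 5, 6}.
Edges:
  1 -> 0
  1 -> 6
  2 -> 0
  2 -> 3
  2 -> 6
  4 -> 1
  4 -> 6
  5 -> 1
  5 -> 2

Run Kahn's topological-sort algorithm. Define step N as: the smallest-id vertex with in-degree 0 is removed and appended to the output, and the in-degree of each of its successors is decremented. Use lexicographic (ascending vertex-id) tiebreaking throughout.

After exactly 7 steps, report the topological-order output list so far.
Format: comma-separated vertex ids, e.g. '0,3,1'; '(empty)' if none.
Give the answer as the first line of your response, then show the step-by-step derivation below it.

4,5,1,2,0,3,6

step 1: output 4; order=[4]; indeg=(2,1,1,1,0,0,2)
step 2: output 5; order=[4,5]; indeg=(2,0,0,1,0,0,2)
step 3: output 1; order=[4,5,1]; indeg=(1,0,0,1,0,0,1)
step 4: output 2; order=[4,5,1,2]; indeg=(0,0,0,0,0,0,0)
step 5: output 0; order=[4,5,1,2,0]; indeg=(0,0,0,0,0,0,0)
step 6: output 3; order=[4,5,1,2,0,3]; indeg=(0,0,0,0,0,0,0)
step 7: output 6; order=[4,5,1,2,0,3,6]; indeg=(0,0,0,0,0,0,0)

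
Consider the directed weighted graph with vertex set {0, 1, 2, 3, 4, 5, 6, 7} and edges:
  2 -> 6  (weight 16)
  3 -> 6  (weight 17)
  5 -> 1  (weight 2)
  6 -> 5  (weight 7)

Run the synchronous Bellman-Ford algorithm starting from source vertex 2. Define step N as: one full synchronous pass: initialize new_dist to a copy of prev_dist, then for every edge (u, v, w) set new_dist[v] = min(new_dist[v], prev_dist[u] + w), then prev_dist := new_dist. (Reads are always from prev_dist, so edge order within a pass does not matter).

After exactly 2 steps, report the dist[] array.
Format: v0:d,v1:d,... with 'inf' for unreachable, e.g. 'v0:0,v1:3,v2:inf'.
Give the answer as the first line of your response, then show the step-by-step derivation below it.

v0:inf,v1:inf,v2:0,v3:inf,v4:inf,v5:23,v6:16,v7:inf

step 1: dist = v0:inf,v1:inf,v2:0,v3:inf,v4:inf,v5:inf,v6:16,v7:inf
step 2: dist = v0:inf,v1:inf,v2:0,v3:inf,v4:inf,v5:23,v6:16,v7:inf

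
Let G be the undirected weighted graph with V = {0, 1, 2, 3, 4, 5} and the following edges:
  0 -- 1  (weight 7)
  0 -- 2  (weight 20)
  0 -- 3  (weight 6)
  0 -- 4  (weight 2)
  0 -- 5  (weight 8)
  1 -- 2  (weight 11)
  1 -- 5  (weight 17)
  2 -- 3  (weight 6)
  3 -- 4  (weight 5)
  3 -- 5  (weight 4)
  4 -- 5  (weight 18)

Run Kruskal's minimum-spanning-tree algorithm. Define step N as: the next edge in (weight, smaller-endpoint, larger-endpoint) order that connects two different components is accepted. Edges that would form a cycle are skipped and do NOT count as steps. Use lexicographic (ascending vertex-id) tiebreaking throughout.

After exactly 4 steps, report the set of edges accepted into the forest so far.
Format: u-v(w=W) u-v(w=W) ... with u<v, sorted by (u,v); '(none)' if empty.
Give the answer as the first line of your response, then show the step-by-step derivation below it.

0-4(w=2) 2-3(w=6) 3-4(w=5) 3-5(w=4)

step 1: add edge 0-4 (w=2); MST = {0-4(w=2)}
step 2: add edge 3-5 (w=4); MST = {0-4(w=2) 3-5(w=4)}
step 3: add edge 3-4 (w=5); MST = {0-4(w=2) 3-4(w=5) 3-5(w=4)}
step 4: add edge 2-3 (w=6); MST = {0-4(w=2) 2-3(w=6) 3-4(w=5) 3-5(w=4)}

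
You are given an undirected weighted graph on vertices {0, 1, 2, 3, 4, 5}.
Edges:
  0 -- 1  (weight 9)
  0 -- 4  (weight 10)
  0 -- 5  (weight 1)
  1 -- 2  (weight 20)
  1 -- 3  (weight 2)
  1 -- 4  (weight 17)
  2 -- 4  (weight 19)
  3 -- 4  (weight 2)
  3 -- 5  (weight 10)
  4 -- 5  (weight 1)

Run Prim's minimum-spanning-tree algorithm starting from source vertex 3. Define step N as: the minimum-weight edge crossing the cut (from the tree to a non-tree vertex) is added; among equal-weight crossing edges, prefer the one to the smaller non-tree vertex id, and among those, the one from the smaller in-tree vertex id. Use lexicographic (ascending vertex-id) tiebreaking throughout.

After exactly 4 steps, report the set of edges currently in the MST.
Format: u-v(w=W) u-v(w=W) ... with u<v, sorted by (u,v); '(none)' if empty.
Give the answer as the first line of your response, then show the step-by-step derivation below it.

0-5(w=1) 1-3(w=2) 3-4(w=2) 4-5(w=1)

step 1: add edge 1-3 (w=2); MST = {1-3(w=2)}
step 2: add edge 3-4 (w=2); MST = {1-3(w=2) 3-4(w=2)}
step 3: add edge 4-5 (w=1); MST = {1-3(w=2) 3-4(w=2) 4-5(w=1)}
step 4: add edge 0-5 (w=1); MST = {0-5(w=1) 1-3(w=2) 3-4(w=2) 4-5(w=1)}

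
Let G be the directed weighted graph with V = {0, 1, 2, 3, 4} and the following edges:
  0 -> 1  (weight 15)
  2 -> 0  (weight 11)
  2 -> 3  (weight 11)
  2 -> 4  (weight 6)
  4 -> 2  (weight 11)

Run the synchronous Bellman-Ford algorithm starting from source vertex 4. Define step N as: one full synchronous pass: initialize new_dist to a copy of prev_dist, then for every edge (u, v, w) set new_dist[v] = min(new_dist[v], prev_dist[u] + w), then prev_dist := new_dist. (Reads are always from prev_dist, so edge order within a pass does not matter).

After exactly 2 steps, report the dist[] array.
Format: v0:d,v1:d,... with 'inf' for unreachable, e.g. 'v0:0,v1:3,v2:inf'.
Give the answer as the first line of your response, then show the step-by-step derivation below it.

v0:22,v1:inf,v2:11,v3:22,v4:0

step 1: dist = v0:inf,v1:inf,v2:11,v3:inf,v4:0
step 2: dist = v0:22,v1:inf,v2:11,v3:22,v4:0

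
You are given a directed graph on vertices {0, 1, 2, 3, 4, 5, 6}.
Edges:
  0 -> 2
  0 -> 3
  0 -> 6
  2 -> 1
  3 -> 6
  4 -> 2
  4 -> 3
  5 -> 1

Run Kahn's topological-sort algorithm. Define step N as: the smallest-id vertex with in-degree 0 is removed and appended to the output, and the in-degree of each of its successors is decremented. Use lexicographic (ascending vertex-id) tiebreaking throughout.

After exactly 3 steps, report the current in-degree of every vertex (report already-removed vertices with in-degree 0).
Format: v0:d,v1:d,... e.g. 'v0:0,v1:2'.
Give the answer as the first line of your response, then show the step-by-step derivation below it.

v0:0,v1:1,v2:0,v3:0,v4:0,v5:0,v6:1

step 1: output 0; order=[0]; indeg=(0,2,1,1,0,0,1)
step 2: output 4; order=[0,4]; indeg=(0,2,0,0,0,0,1)
step 3: output 2; order=[0,4,2]; indeg=(0,1,0,0,0,0,1)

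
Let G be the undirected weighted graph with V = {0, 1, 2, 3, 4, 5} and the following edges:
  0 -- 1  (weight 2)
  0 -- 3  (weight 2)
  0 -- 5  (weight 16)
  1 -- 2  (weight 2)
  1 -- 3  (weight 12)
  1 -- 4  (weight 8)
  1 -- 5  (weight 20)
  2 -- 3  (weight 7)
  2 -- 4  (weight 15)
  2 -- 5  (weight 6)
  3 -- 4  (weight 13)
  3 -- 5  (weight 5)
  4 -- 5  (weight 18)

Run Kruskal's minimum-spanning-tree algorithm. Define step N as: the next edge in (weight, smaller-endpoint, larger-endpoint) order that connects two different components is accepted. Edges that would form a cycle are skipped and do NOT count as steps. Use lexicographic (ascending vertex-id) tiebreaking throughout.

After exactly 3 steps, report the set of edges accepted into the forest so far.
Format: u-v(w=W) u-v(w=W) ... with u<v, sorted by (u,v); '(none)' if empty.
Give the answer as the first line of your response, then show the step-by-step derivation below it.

0-1(w=2) 0-3(w=2) 1-2(w=2)

step 1: add edge 0-1 (w=2); MST = {0-1(w=2)}
step 2: add edge 0-3 (w=2); MST = {0-1(w=2) 0-3(w=2)}
step 3: add edge 1-2 (w=2); MST = {0-1(w=2) 0-3(w=2) 1-2(w=2)}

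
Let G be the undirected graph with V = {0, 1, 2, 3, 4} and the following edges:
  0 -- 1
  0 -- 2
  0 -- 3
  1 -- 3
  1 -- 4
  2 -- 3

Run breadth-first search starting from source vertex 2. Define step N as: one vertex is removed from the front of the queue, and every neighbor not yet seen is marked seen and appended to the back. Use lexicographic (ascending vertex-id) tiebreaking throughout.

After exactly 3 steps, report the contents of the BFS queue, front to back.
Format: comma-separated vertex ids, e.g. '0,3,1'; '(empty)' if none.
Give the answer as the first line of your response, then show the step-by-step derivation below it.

1

step 1: dequeue 2; queue=[0,3]; order=2
step 2: dequeue 0; queue=[3,1]; order=2,0
step 3: dequeue 3; queue=[1]; order=2,0,3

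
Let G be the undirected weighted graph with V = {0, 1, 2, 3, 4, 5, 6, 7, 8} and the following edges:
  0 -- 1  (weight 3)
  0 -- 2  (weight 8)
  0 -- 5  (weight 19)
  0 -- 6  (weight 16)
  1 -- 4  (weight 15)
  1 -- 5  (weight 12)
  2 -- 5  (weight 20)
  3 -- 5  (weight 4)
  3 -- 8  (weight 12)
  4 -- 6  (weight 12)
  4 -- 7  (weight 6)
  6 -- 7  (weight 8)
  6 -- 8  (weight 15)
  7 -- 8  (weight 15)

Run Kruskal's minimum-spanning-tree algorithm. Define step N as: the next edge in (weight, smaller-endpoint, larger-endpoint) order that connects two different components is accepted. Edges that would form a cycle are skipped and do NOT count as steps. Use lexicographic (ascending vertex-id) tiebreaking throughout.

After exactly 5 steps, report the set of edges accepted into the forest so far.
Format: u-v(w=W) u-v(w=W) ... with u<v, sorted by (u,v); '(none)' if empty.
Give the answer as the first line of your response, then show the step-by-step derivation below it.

0-1(w=3) 0-2(w=8) 3-5(w=4) 4-7(w=6) 6-7(w=8)

step 1: add edge 0-1 (w=3); MST = {0-1(w=3)}
step 2: add edge 3-5 (w=4); MST = {0-1(w=3) 3-5(w=4)}
step 3: add edge 4-7 (w=6); MST = {0-1(w=3) 3-5(w=4) 4-7(w=6)}
step 4: add edge 0-2 (w=8); MST = {0-1(w=3) 0-2(w=8) 3-5(w=4) 4-7(w=6)}
step 5: add edge 6-7 (w=8); MST = {0-1(w=3) 0-2(w=8) 3-5(w=4) 4-7(w=6) 6-7(w=8)}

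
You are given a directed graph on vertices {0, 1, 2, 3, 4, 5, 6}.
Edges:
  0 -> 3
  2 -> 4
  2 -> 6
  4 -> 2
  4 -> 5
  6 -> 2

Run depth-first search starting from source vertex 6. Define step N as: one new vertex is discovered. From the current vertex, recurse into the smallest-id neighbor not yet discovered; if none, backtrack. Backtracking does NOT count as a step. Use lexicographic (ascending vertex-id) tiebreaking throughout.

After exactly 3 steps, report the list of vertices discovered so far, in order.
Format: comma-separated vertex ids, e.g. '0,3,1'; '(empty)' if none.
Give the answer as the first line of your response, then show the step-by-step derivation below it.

6,2,4

step 1: discover 6; path=6; order=6
step 2: discover 2; path=6>2; order=6,2
step 3: discover 4; path=6>2>4; order=6,2,4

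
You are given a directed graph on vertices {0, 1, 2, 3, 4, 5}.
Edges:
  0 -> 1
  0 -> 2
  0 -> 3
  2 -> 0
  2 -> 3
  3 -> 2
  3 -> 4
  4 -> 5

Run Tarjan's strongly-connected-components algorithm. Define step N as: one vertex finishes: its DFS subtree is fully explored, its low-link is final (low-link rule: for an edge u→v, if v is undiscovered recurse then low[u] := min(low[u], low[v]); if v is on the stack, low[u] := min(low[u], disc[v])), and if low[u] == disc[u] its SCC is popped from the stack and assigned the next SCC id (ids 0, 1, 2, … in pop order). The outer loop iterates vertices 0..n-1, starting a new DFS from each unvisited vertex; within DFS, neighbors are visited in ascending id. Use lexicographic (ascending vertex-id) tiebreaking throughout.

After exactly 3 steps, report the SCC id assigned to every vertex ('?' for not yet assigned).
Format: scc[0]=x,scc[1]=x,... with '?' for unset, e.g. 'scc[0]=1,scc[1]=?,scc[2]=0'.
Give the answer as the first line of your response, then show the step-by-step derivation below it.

scc[0]=?,scc[1]=0,scc[2]=?,scc[3]=?,scc[4]=2,scc[5]=1

step 1: low=(low[0]=0,low[1]=1,low[2]=?,low[3]=?,low[4]=?,low[5]=?); scc=(scc[0]=?,scc[1]=0,scc[2]=?,scc[3]=?,scc[4]=?,scc[5]=?)
step 2: low=(low[0]=0,low[1]=1,low[2]=0,low[3]=2,low[4]=4,low[5]=5); scc=(scc[0]=?,scc[1]=0,scc[2]=?,scc[3]=?,scc[4]=?,scc[5]=1)
step 3: low=(low[0]=0,low[1]=1,low[2]=0,low[3]=2,low[4]=4,low[5]=5); scc=(scc[0]=?,scc[1]=0,scc[2]=?,scc[3]=?,scc[4]=2,scc[5]=1)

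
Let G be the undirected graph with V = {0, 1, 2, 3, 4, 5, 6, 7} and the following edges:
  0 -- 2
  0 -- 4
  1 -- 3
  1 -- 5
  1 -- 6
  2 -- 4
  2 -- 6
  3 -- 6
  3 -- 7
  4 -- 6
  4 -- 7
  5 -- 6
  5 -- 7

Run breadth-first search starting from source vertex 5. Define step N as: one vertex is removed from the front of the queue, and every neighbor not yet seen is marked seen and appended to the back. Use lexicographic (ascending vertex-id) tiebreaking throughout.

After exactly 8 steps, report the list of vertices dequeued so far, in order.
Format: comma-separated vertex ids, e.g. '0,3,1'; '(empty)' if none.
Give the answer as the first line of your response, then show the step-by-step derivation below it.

5,1,6,7,3,2,4,0

step 1: dequeue 5; queue=[1,6,7]; order=5
step 2: dequeue 1; queue=[6,7,3]; order=5,1
step 3: dequeue 6; queue=[7,3,2,4]; order=5,1,6
step 4: dequeue 7; queue=[3,2,4]; order=5,1,6,7
step 5: dequeue 3; queue=[2,4]; order=5,1,6,7,3
step 6: dequeue 2; queue=[4,0]; order=5,1,6,7,3,2
step 7: dequeue 4; queue=[0]; order=5,1,6,7,3,2,4
step 8: dequeue 0; queue=[(empty)]; order=5,1,6,7,3,2,4,0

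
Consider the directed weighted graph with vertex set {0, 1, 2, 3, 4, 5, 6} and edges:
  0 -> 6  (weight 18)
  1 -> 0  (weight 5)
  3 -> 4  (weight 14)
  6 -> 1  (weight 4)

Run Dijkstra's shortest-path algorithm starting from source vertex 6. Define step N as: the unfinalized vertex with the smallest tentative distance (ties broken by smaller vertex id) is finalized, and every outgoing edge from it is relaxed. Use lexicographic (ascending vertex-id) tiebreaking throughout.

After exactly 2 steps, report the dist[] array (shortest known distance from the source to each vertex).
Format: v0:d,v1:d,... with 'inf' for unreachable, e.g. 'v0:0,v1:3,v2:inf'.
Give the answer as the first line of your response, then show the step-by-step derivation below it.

v0:9,v1:4,v2:inf,v3:inf,v4:inf,v5:inf,v6:0

step 1: dist = v0:inf,v1:4,v2:inf,v3:inf,v4:inf,v5:inf,v6:0
step 2: dist = v0:9,v1:4,v2:inf,v3:inf,v4:inf,v5:inf,v6:0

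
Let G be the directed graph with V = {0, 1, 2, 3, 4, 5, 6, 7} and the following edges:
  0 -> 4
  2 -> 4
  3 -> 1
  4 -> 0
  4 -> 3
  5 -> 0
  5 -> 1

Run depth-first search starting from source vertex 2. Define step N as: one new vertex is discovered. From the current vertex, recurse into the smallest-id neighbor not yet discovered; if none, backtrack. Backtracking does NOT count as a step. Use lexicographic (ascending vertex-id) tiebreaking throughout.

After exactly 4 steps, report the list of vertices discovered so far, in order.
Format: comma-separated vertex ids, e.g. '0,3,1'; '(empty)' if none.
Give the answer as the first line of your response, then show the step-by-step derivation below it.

2,4,0,3

step 1: discover 2; path=2; order=2
step 2: discover 4; path=2>4; order=2,4
step 3: discover 0; path=2>4>0; order=2,4,0
step 4: discover 3; path=2>4>3; order=2,4,0,3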